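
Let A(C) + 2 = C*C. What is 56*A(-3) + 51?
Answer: 443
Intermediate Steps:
A(C) = -2 + C**2 (A(C) = -2 + C*C = -2 + C**2)
56*A(-3) + 51 = 56*(-2 + (-3)**2) + 51 = 56*(-2 + 9) + 51 = 56*7 + 51 = 392 + 51 = 443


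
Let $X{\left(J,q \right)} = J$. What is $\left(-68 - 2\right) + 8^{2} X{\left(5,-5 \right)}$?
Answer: $250$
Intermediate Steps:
$\left(-68 - 2\right) + 8^{2} X{\left(5,-5 \right)} = \left(-68 - 2\right) + 8^{2} \cdot 5 = -70 + 64 \cdot 5 = -70 + 320 = 250$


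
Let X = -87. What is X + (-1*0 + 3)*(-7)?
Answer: -108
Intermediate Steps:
X + (-1*0 + 3)*(-7) = -87 + (-1*0 + 3)*(-7) = -87 + (0 + 3)*(-7) = -87 + 3*(-7) = -87 - 21 = -108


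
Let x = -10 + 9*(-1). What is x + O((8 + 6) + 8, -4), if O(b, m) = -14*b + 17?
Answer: -310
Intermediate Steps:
O(b, m) = 17 - 14*b
x = -19 (x = -10 - 9 = -19)
x + O((8 + 6) + 8, -4) = -19 + (17 - 14*((8 + 6) + 8)) = -19 + (17 - 14*(14 + 8)) = -19 + (17 - 14*22) = -19 + (17 - 308) = -19 - 291 = -310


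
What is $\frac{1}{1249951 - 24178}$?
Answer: $\frac{1}{1225773} \approx 8.1581 \cdot 10^{-7}$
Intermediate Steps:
$\frac{1}{1249951 - 24178} = \frac{1}{1225773}$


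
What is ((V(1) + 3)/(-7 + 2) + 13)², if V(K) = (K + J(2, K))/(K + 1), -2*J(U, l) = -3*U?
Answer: 144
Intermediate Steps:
J(U, l) = 3*U/2 (J(U, l) = -(-3)*U/2 = 3*U/2)
V(K) = (3 + K)/(1 + K) (V(K) = (K + (3/2)*2)/(K + 1) = (K + 3)/(1 + K) = (3 + K)/(1 + K))
((V(1) + 3)/(-7 + 2) + 13)² = (((3 + 1)/(1 + 1) + 3)/(-7 + 2) + 13)² = ((4/2 + 3)/(-5) + 13)² = (((½)*4 + 3)*(-⅕) + 13)² = ((2 + 3)*(-⅕) + 13)² = (5*(-⅕) + 13)² = (-1 + 13)² = 12² = 144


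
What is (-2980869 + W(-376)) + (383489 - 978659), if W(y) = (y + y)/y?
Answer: -3576037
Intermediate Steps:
W(y) = 2 (W(y) = (2*y)/y = 2)
(-2980869 + W(-376)) + (383489 - 978659) = (-2980869 + 2) + (383489 - 978659) = -2980867 - 595170 = -3576037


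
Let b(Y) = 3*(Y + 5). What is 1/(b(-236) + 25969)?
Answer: 1/25276 ≈ 3.9563e-5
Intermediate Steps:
b(Y) = 15 + 3*Y (b(Y) = 3*(5 + Y) = 15 + 3*Y)
1/(b(-236) + 25969) = 1/((15 + 3*(-236)) + 25969) = 1/((15 - 708) + 25969) = 1/(-693 + 25969) = 1/25276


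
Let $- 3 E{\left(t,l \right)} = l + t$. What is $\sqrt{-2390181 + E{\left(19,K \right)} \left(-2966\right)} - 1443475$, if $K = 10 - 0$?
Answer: $-1443475 + \frac{i \sqrt{21253587}}{3} \approx -1.4435 \cdot 10^{6} + 1536.7 i$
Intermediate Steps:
$K = 10$ ($K = 10 + 0 = 10$)
$E{\left(t,l \right)} = - \frac{l}{3} - \frac{t}{3}$ ($E{\left(t,l \right)} = - \frac{l + t}{3} = - \frac{l}{3} - \frac{t}{3}$)
$\sqrt{-2390181 + E{\left(19,K \right)} \left(-2966\right)} - 1443475 = \sqrt{-2390181 + \left(\left(- \frac{1}{3}\right) 10 - \frac{19}{3}\right) \left(-2966\right)} - 1443475 = \sqrt{-2390181 + \left(- \frac{10}{3} - \frac{19}{3}\right) \left(-2966\right)} - 1443475 = \sqrt{-2390181 - - \frac{86014}{3}} - 1443475 = \sqrt{-2390181 + \frac{86014}{3}} - 1443475 = \sqrt{- \frac{7084529}{3}} - 1443475 = \frac{i \sqrt{21253587}}{3} - 1443475 = -1443475 + \frac{i \sqrt{21253587}}{3}$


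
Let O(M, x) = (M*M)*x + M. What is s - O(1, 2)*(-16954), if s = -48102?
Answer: 2760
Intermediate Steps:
O(M, x) = M + x*M² (O(M, x) = M²*x + M = x*M² + M = M + x*M²)
s - O(1, 2)*(-16954) = -48102 - 1*(1 + 1*2)*(-16954) = -48102 - 1*(1 + 2)*(-16954) = -48102 - 1*3*(-16954) = -48102 - 3*(-16954) = -48102 - 1*(-50862) = -48102 + 50862 = 2760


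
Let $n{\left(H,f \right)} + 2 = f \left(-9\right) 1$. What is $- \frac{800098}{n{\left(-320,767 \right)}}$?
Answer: $\frac{800098}{6905} \approx 115.87$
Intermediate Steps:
$n{\left(H,f \right)} = -2 - 9 f$ ($n{\left(H,f \right)} = -2 + f \left(-9\right) 1 = -2 + - 9 f 1 = -2 - 9 f$)
$- \frac{800098}{n{\left(-320,767 \right)}} = - \frac{800098}{-2 - 6903} = - \frac{800098}{-6905} = \left(-800098\right) \left(- \frac{1}{6905}\right) = \frac{800098}{6905}$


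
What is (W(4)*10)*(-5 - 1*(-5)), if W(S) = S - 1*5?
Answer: 0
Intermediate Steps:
W(S) = -5 + S (W(S) = S - 5 = -5 + S)
(W(4)*10)*(-5 - 1*(-5)) = ((-5 + 4)*10)*(-5 - 1*(-5)) = (-1*10)*(-5 + 5) = -10*0 = 0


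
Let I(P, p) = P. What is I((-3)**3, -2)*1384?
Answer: -37368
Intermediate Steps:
I((-3)**3, -2)*1384 = (-3)**3*1384 = -27*1384 = -37368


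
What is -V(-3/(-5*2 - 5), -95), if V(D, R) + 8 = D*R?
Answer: 27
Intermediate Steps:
V(D, R) = -8 + D*R
-V(-3/(-5*2 - 5), -95) = -(-8 + (-3/(-5*2 - 5))*(-95)) = -(-8 + (-3/(-10 - 5))*(-95)) = -(-8 + (-3/(-15))*(-95)) = -(-8 - 1/15*(-3)*(-95)) = -(-8 + (1/5)*(-95)) = -(-8 - 19) = -1*(-27) = 27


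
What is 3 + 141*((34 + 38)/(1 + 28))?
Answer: 10239/29 ≈ 353.07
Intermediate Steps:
3 + 141*((34 + 38)/(1 + 28)) = 3 + 141*(72/29) = 3 + 10152/29 = 10239/29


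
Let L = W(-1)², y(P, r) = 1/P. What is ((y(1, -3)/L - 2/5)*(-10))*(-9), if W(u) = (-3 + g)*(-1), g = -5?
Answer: -1107/32 ≈ -34.594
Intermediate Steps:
W(u) = 8 (W(u) = (-3 - 5)*(-1) = -8*(-1) = 8)
L = 64 (L = 8² = 64)
((y(1, -3)/L - 2/5)*(-10))*(-9) = ((1/(1*64) - 2/5)*(-10))*(-9) = ((1*(1/64) - 2*⅕)*(-10))*(-9) = ((1/64 - ⅖)*(-10))*(-9) = -123/320*(-10)*(-9) = (123/32)*(-9) = -1107/32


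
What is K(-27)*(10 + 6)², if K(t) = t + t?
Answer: -13824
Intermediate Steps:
K(t) = 2*t
K(-27)*(10 + 6)² = (2*(-27))*(10 + 6)² = -54*16² = -54*256 = -13824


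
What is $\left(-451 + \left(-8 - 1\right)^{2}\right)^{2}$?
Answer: $136900$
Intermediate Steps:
$\left(-451 + \left(-8 - 1\right)^{2}\right)^{2} = \left(-451 + \left(-9\right)^{2}\right)^{2} = \left(-451 + 81\right)^{2} = \left(-370\right)^{2} = 136900$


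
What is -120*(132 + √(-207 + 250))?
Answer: -15840 - 120*√43 ≈ -16627.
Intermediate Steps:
-120*(132 + √(-207 + 250)) = -120*(132 + √43) = -15840 - 120*√43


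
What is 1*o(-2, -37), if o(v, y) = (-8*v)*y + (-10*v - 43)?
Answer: -615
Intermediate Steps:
o(v, y) = -43 - 10*v - 8*v*y (o(v, y) = -8*v*y + (-43 - 10*v) = -43 - 10*v - 8*v*y)
1*o(-2, -37) = 1*(-43 - 10*(-2) - 8*(-2)*(-37)) = 1*(-43 + 20 - 592) = 1*(-615) = -615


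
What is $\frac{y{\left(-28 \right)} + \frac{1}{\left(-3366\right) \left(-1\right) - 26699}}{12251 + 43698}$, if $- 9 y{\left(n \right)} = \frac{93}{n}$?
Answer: $\frac{723239}{109658473428} \approx 6.5954 \cdot 10^{-6}$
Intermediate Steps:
$y{\left(n \right)} = - \frac{31}{3 n}$ ($y{\left(n \right)} = - \frac{93 \frac{1}{n}}{9} = - \frac{31}{3 n}$)
$\frac{y{\left(-28 \right)} + \frac{1}{\left(-3366\right) \left(-1\right) - 26699}}{12251 + 43698} = \frac{- \frac{31}{3 \left(-28\right)} + \frac{1}{\left(-3366\right) \left(-1\right) - 26699}}{12251 + 43698} = \frac{\left(- \frac{31}{3}\right) \left(- \frac{1}{28}\right) + \frac{1}{3366 - 26699}}{55949} = \left(\frac{31}{84} + \frac{1}{-23333}\right) \frac{1}{55949} = \left(\frac{31}{84} - \frac{1}{23333}\right) \frac{1}{55949} = \frac{723239}{1959972} \cdot \frac{1}{55949} = \frac{723239}{109658473428}$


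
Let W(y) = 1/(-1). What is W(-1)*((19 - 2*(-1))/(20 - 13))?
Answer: -3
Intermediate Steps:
W(y) = -1
W(-1)*((19 - 2*(-1))/(20 - 13)) = -(19 - 2*(-1))/(20 - 13) = -(19 + 2)/7 = -21/7 = -1*3 = -3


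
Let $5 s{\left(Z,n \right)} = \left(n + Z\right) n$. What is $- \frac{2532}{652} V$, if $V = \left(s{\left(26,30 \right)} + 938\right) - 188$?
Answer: $- \frac{687438}{163} \approx -4217.4$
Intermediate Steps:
$s{\left(Z,n \right)} = \frac{n \left(Z + n\right)}{5}$ ($s{\left(Z,n \right)} = \frac{\left(n + Z\right) n}{5} = \frac{\left(Z + n\right) n}{5} = \frac{n \left(Z + n\right)}{5}$)
$V = 1086$ ($V = \left(\frac{1}{5} \cdot 30 \left(26 + 30\right) + 938\right) - 188 = \left(\frac{1}{5} \cdot 30 \cdot 56 + 938\right) - 188 = \left(336 + 938\right) - 188 = 1274 - 188 = 1086$)
$- \frac{2532}{652} V = - \frac{2532}{652} \cdot 1086 = \left(-2532\right) \frac{1}{652} \cdot 1086 = \left(- \frac{633}{163}\right) 1086 = - \frac{687438}{163}$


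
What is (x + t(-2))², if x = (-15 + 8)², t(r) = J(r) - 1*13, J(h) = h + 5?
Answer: 1521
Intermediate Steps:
J(h) = 5 + h
t(r) = -8 + r (t(r) = (5 + r) - 1*13 = (5 + r) - 13 = -8 + r)
x = 49 (x = (-7)² = 49)
(x + t(-2))² = (49 + (-8 - 2))² = (49 - 10)² = 39² = 1521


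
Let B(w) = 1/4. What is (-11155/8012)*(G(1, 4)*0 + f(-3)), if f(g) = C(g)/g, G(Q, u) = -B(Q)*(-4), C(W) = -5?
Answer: -55775/24036 ≈ -2.3205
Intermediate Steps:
B(w) = ¼
G(Q, u) = 1 (G(Q, u) = -1*¼*(-4) = -¼*(-4) = 1)
f(g) = -5/g
(-11155/8012)*(G(1, 4)*0 + f(-3)) = (-11155/8012)*(1*0 - 5/(-3)) = (-11155*1/8012)*(0 - 5*(-⅓)) = -11155*(0 + 5/3)/8012 = -11155/8012*5/3 = -55775/24036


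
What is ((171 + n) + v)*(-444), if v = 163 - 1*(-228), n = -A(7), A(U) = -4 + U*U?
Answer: -229548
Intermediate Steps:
A(U) = -4 + U²
n = -45 (n = -(-4 + 7²) = -(-4 + 49) = -1*45 = -45)
v = 391 (v = 163 + 228 = 391)
((171 + n) + v)*(-444) = ((171 - 45) + 391)*(-444) = (126 + 391)*(-444) = 517*(-444) = -229548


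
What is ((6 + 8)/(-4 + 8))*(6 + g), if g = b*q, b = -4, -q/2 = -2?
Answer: -35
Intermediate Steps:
q = 4 (q = -2*(-2) = 4)
g = -16 (g = -4*4 = -16)
((6 + 8)/(-4 + 8))*(6 + g) = ((6 + 8)/(-4 + 8))*(6 - 16) = (14/4)*(-10) = (14*(1/4))*(-10) = (7/2)*(-10) = -35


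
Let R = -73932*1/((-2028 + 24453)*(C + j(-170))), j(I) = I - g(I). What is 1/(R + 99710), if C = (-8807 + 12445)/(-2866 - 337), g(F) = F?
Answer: 13597025/1355798830116 ≈ 1.0029e-5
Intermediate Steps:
j(I) = 0 (j(I) = I - I = 0)
C = -3638/3203 (C = 3638/(-3203) = 3638*(-1/3203) = -3638/3203 ≈ -1.1358)
R = 39467366/13597025 (R = -73932*1/((-2028 + 24453)*(-3638/3203 + 0)) = -73932/(22425*(-3638/3203)) = -73932/(-81582150/3203) = -73932*(-3203/81582150) = 39467366/13597025 ≈ 2.9026)
1/(R + 99710) = 1/(39467366/13597025 + 99710) = 1/(1355798830116/13597025) = 13597025/1355798830116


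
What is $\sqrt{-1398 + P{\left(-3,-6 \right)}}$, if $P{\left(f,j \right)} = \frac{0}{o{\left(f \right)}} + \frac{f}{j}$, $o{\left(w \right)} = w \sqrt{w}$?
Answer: $\frac{i \sqrt{5590}}{2} \approx 37.383 i$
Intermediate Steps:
$o{\left(w \right)} = w^{\frac{3}{2}}$
$P{\left(f,j \right)} = \frac{f}{j}$ ($P{\left(f,j \right)} = \frac{0}{f^{\frac{3}{2}}} + \frac{f}{j} = 0 + \frac{f}{j} = \frac{f}{j}$)
$\sqrt{-1398 + P{\left(-3,-6 \right)}} = \sqrt{-1398 - \frac{3}{-6}} = \sqrt{-1398 - - \frac{1}{2}} = \sqrt{-1398 + \frac{1}{2}} = \sqrt{- \frac{2795}{2}} = \frac{i \sqrt{5590}}{2}$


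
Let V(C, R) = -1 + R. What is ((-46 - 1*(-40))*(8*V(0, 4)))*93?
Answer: -13392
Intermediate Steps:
((-46 - 1*(-40))*(8*V(0, 4)))*93 = ((-46 - 1*(-40))*(8*(-1 + 4)))*93 = ((-46 + 40)*(8*3))*93 = -6*24*93 = -144*93 = -13392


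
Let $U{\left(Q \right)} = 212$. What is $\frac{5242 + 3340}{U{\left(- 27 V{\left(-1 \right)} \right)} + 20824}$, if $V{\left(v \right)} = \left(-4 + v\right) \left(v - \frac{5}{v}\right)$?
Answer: $\frac{4291}{10518} \approx 0.40797$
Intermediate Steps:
$\frac{5242 + 3340}{U{\left(- 27 V{\left(-1 \right)} \right)} + 20824} = \frac{5242 + 3340}{212 + 20824} = \frac{8582}{21036} = 8582 \cdot \frac{1}{21036} = \frac{4291}{10518}$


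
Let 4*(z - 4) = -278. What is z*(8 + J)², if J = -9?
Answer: -131/2 ≈ -65.500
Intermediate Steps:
z = -131/2 (z = 4 + (¼)*(-278) = 4 - 139/2 = -131/2 ≈ -65.500)
z*(8 + J)² = -131*(8 - 9)²/2 = -131/2*(-1)² = -131/2*1 = -131/2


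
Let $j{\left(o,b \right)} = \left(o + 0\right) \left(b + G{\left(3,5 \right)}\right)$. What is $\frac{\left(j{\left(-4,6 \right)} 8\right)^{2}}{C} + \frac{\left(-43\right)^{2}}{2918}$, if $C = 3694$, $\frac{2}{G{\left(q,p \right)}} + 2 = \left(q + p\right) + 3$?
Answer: $\frac{4961857519}{436553226} \approx 11.366$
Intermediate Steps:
$G{\left(q,p \right)} = \frac{2}{1 + p + q}$ ($G{\left(q,p \right)} = \frac{2}{-2 + \left(\left(q + p\right) + 3\right)} = \frac{2}{-2 + \left(\left(p + q\right) + 3\right)} = \frac{2}{-2 + \left(3 + p + q\right)} = \frac{2}{1 + p + q}$)
$j{\left(o,b \right)} = o \left(\frac{2}{9} + b\right)$ ($j{\left(o,b \right)} = \left(o + 0\right) \left(b + \frac{2}{1 + 5 + 3}\right) = o \left(b + \frac{2}{9}\right) = o \left(\frac{2}{9} + b\right)$)
$\frac{\left(j{\left(-4,6 \right)} 8\right)^{2}}{C} + \frac{\left(-43\right)^{2}}{2918} = \frac{\left(\frac{1}{9} \left(-4\right) \left(2 + 9 \cdot 6\right) 8\right)^{2}}{3694} + \frac{\left(-43\right)^{2}}{2918} = \left(\frac{1}{9} \left(-4\right) \left(2 + 54\right) 8\right)^{2} \cdot \frac{1}{3694} + 1849 \cdot \frac{1}{2918} = \left(\frac{1}{9} \left(-4\right) 56 \cdot 8\right)^{2} \cdot \frac{1}{3694} + \frac{1849}{2918} = \left(\left(- \frac{224}{9}\right) 8\right)^{2} \cdot \frac{1}{3694} + \frac{1849}{2918} = \left(- \frac{1792}{9}\right)^{2} \cdot \frac{1}{3694} + \frac{1849}{2918} = \frac{3211264}{81} \cdot \frac{1}{3694} + \frac{1849}{2918} = \frac{1605632}{149607} + \frac{1849}{2918} = \frac{4961857519}{436553226}$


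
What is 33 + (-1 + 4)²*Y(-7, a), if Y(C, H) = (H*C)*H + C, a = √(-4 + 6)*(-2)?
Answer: -534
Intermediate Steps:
a = -2*√2 (a = √2*(-2) = -2*√2 ≈ -2.8284)
Y(C, H) = C + C*H² (Y(C, H) = (C*H)*H + C = C*H² + C = C + C*H²)
33 + (-1 + 4)²*Y(-7, a) = 33 + (-1 + 4)²*(-7*(1 + (-2*√2)²)) = 33 + 3²*(-7*(1 + 8)) = 33 + 9*(-7*9) = 33 + 9*(-63) = 33 - 567 = -534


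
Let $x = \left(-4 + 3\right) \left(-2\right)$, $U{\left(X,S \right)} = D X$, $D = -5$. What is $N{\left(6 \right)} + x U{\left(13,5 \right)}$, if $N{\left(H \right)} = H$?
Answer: $-124$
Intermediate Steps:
$U{\left(X,S \right)} = - 5 X$
$x = 2$ ($x = \left(-1\right) \left(-2\right) = 2$)
$N{\left(6 \right)} + x U{\left(13,5 \right)} = 6 + 2 \left(\left(-5\right) 13\right) = 6 + 2 \left(-65\right) = 6 - 130 = -124$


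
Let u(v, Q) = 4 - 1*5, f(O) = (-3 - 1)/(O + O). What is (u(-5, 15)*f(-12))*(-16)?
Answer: 8/3 ≈ 2.6667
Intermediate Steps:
f(O) = -2/O (f(O) = -4*1/(2*O) = -2/O)
u(v, Q) = -1 (u(v, Q) = 4 - 5 = -1)
(u(-5, 15)*f(-12))*(-16) = -(-2)/(-12)*(-16) = -(-2)*(-1)/12*(-16) = -1*1/6*(-16) = -1/6*(-16) = 8/3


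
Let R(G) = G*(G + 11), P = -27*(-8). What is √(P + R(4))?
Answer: 2*√69 ≈ 16.613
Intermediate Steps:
P = 216
R(G) = G*(11 + G)
√(P + R(4)) = √(216 + 4*(11 + 4)) = √(216 + 4*15) = √(216 + 60) = √276 = 2*√69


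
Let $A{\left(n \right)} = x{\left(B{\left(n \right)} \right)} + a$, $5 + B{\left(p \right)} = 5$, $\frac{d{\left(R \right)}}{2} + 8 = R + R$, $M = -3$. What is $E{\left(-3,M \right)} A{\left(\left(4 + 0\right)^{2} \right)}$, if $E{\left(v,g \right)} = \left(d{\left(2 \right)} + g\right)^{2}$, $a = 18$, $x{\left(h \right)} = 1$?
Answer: $2299$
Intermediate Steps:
$d{\left(R \right)} = -16 + 4 R$ ($d{\left(R \right)} = -16 + 2 \left(R + R\right) = -16 + 2 \cdot 2 R = -16 + 4 R$)
$B{\left(p \right)} = 0$ ($B{\left(p \right)} = -5 + 5 = 0$)
$E{\left(v,g \right)} = \left(-8 + g\right)^{2}$ ($E{\left(v,g \right)} = \left(\left(-16 + 4 \cdot 2\right) + g\right)^{2} = \left(\left(-16 + 8\right) + g\right)^{2} = \left(-8 + g\right)^{2}$)
$A{\left(n \right)} = 19$ ($A{\left(n \right)} = 1 + 18 = 19$)
$E{\left(-3,M \right)} A{\left(\left(4 + 0\right)^{2} \right)} = \left(-8 - 3\right)^{2} \cdot 19 = \left(-11\right)^{2} \cdot 19 = 121 \cdot 19 = 2299$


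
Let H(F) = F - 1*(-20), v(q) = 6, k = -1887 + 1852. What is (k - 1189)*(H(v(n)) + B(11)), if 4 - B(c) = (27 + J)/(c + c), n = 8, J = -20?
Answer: -399636/11 ≈ -36331.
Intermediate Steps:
k = -35
H(F) = 20 + F (H(F) = F + 20 = 20 + F)
B(c) = 4 - 7/(2*c) (B(c) = 4 - (27 - 20)/(c + c) = 4 - 7/(2*c))
(k - 1189)*(H(v(n)) + B(11)) = (-35 - 1189)*((20 + 6) + (4 - 7/2/11)) = -1224*(26 + (4 - 7/2*1/11)) = -1224*(26 + (4 - 7/22)) = -1224*(26 + 81/22) = -1224*653/22 = -399636/11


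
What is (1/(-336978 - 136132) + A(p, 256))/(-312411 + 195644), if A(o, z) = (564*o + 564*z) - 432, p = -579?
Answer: 86391778441/55243635370 ≈ 1.5638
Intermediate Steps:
A(o, z) = -432 + 564*o + 564*z
(1/(-336978 - 136132) + A(p, 256))/(-312411 + 195644) = (1/(-336978 - 136132) + (-432 + 564*(-579) + 564*256))/(-312411 + 195644) = (1/(-473110) + (-432 - 326556 + 144384))/(-116767) = (-1/473110 - 182604)*(-1/116767) = -86391778441/473110*(-1/116767) = 86391778441/55243635370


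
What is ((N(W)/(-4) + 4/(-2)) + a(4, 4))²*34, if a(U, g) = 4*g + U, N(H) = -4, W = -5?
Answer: 12274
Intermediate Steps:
a(U, g) = U + 4*g
((N(W)/(-4) + 4/(-2)) + a(4, 4))²*34 = ((-4/(-4) + 4/(-2)) + (4 + 4*4))²*34 = ((-4*(-¼) + 4*(-½)) + (4 + 16))²*34 = ((1 - 2) + 20)²*34 = (-1 + 20)²*34 = 19²*34 = 361*34 = 12274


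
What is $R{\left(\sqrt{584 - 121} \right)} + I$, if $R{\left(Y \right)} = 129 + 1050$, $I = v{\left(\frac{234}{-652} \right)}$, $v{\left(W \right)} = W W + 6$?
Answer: $\frac{125950749}{106276} \approx 1185.1$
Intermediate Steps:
$v{\left(W \right)} = 6 + W^{2}$ ($v{\left(W \right)} = W^{2} + 6 = 6 + W^{2}$)
$I = \frac{651345}{106276}$ ($I = 6 + \left(\frac{234}{-652}\right)^{2} = 6 + \left(234 \left(- \frac{1}{652}\right)\right)^{2} = 6 + \left(- \frac{117}{326}\right)^{2} = 6 + \frac{13689}{106276} = \frac{651345}{106276} \approx 6.1288$)
$R{\left(Y \right)} = 1179$
$R{\left(\sqrt{584 - 121} \right)} + I = 1179 + \frac{651345}{106276} = \frac{125950749}{106276}$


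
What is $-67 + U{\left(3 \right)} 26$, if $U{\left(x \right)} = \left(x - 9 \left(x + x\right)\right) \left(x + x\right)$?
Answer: $-8023$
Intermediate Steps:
$U{\left(x \right)} = - 34 x^{2}$ ($U{\left(x \right)} = \left(x - 9 \cdot 2 x\right) 2 x = \left(x - 18 x\right) 2 x = - 17 x 2 x = - 34 x^{2}$)
$-67 + U{\left(3 \right)} 26 = -67 + - 34 \cdot 3^{2} \cdot 26 = -67 + \left(-34\right) 9 \cdot 26 = -67 - 7956 = -8023$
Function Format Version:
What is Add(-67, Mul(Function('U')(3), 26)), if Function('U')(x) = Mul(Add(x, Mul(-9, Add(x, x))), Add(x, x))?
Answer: -8023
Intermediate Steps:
Function('U')(x) = Mul(-34, Pow(x, 2)) (Function('U')(x) = Mul(Add(x, Mul(-9, Mul(2, x))), Mul(2, x)) = Mul(Add(x, Mul(-18, x)), Mul(2, x)) = Mul(Mul(-17, x), Mul(2, x)) = Mul(-34, Pow(x, 2)))
Add(-67, Mul(Function('U')(3), 26)) = Add(-67, Mul(Mul(-34, Pow(3, 2)), 26)) = Add(-67, Mul(Mul(-34, 9), 26)) = Add(-67, Mul(-306, 26)) = Add(-67, -7956) = -8023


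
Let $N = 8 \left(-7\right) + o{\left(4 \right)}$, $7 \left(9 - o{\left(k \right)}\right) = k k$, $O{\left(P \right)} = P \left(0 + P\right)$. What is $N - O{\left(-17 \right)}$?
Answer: $- \frac{2368}{7} \approx -338.29$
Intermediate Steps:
$O{\left(P \right)} = P^{2}$ ($O{\left(P \right)} = P P = P^{2}$)
$o{\left(k \right)} = 9 - \frac{k^{2}}{7}$ ($o{\left(k \right)} = 9 - \frac{k k}{7} = 9 - \frac{k^{2}}{7}$)
$N = - \frac{345}{7}$ ($N = 8 \left(-7\right) + \left(9 - \frac{4^{2}}{7}\right) = -56 + \left(9 - \frac{16}{7}\right) = -56 + \frac{47}{7} = - \frac{345}{7} \approx -49.286$)
$N - O{\left(-17 \right)} = - \frac{345}{7} - \left(-17\right)^{2} = - \frac{345}{7} - 289 = - \frac{2368}{7}$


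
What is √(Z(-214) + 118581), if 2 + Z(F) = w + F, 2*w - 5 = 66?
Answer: √473602/2 ≈ 344.09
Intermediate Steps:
w = 71/2 (w = 5/2 + (½)*66 = 5/2 + 33 = 71/2 ≈ 35.500)
Z(F) = 67/2 + F (Z(F) = -2 + (71/2 + F) = 67/2 + F)
√(Z(-214) + 118581) = √((67/2 - 214) + 118581) = √(-361/2 + 118581) = √(236801/2) = √473602/2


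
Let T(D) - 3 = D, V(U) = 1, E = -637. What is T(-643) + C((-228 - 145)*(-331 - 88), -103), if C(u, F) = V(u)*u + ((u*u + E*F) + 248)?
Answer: 24425847875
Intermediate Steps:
C(u, F) = 248 + u + u² - 637*F (C(u, F) = 1*u + ((u*u - 637*F) + 248) = u + ((u² - 637*F) + 248) = u + (248 + u² - 637*F) = 248 + u + u² - 637*F)
T(D) = 3 + D
T(-643) + C((-228 - 145)*(-331 - 88), -103) = (3 - 643) + (248 + (-228 - 145)*(-331 - 88) + ((-228 - 145)*(-331 - 88))² - 637*(-103)) = -640 + (248 - 373*(-419) + (-373*(-419))² + 65611) = -640 + (248 + 156287 + 156287² + 65611) = -640 + (248 + 156287 + 24425626369 + 65611) = -640 + 24425848515 = 24425847875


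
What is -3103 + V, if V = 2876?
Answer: -227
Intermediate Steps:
-3103 + V = -3103 + 2876 = -227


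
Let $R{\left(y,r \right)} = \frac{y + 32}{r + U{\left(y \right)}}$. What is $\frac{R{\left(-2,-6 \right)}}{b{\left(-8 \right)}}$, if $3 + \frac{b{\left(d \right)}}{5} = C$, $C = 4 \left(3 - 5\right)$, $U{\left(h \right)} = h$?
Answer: $\frac{3}{44} \approx 0.068182$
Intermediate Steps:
$C = -8$ ($C = 4 \left(-2\right) = -8$)
$b{\left(d \right)} = -55$ ($b{\left(d \right)} = -15 + 5 \left(-8\right) = -15 - 40 = -55$)
$R{\left(y,r \right)} = \frac{32 + y}{r + y}$ ($R{\left(y,r \right)} = \frac{y + 32}{r + y} = \frac{32 + y}{r + y}$)
$\frac{R{\left(-2,-6 \right)}}{b{\left(-8 \right)}} = \frac{\frac{1}{-6 - 2} \left(32 - 2\right)}{-55} = \frac{1}{-8} \cdot 30 \left(- \frac{1}{55}\right) = \left(- \frac{1}{8}\right) 30 \left(- \frac{1}{55}\right) = \left(- \frac{15}{4}\right) \left(- \frac{1}{55}\right) = \frac{3}{44}$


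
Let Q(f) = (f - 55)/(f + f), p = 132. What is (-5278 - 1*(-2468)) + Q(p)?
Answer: -67433/24 ≈ -2809.7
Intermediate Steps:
Q(f) = (-55 + f)/(2*f) (Q(f) = (-55 + f)/((2*f)) = (-55 + f)*(1/(2*f)) = (-55 + f)/(2*f))
(-5278 - 1*(-2468)) + Q(p) = (-5278 - 1*(-2468)) + (½)*(-55 + 132)/132 = (-5278 + 2468) + (½)*(1/132)*77 = -2810 + 7/24 = -67433/24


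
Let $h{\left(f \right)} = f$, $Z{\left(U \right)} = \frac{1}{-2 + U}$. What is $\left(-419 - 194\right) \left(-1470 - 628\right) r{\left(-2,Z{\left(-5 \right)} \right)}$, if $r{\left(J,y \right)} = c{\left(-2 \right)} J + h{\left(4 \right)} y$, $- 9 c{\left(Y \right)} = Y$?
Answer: $- \frac{82308736}{63} \approx -1.3065 \cdot 10^{6}$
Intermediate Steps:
$c{\left(Y \right)} = - \frac{Y}{9}$
$r{\left(J,y \right)} = 4 y + \frac{2 J}{9}$ ($r{\left(J,y \right)} = \left(- \frac{1}{9}\right) \left(-2\right) J + 4 y = \frac{2 J}{9} + 4 y = 4 y + \frac{2 J}{9}$)
$\left(-419 - 194\right) \left(-1470 - 628\right) r{\left(-2,Z{\left(-5 \right)} \right)} = \left(-419 - 194\right) \left(-1470 - 628\right) \left(\frac{4}{-2 - 5} + \frac{2}{9} \left(-2\right)\right) = \left(-613\right) \left(-2098\right) \left(\frac{4}{-7} - \frac{4}{9}\right) = 1286074 \left(4 \left(- \frac{1}{7}\right) - \frac{4}{9}\right) = 1286074 \left(- \frac{4}{7} - \frac{4}{9}\right) = 1286074 \left(- \frac{64}{63}\right) = - \frac{82308736}{63}$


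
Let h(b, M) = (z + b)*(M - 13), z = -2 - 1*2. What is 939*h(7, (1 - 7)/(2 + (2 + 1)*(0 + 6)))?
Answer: -374661/10 ≈ -37466.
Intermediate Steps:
z = -4 (z = -2 - 2 = -4)
h(b, M) = (-13 + M)*(-4 + b) (h(b, M) = (-4 + b)*(M - 13) = (-4 + b)*(-13 + M) = (-13 + M)*(-4 + b))
939*h(7, (1 - 7)/(2 + (2 + 1)*(0 + 6))) = 939*(52 - 13*7 - 4*(1 - 7)/(2 + (2 + 1)*(0 + 6)) + ((1 - 7)/(2 + (2 + 1)*(0 + 6)))*7) = 939*(52 - 91 - (-24)/(2 + 3*6) - 6/(2 + 3*6)*7) = 939*(52 - 91 - (-24)/(2 + 18) - 6/(2 + 18)*7) = 939*(52 - 91 - (-24)/20 - 6/20*7) = 939*(52 - 91 - (-24)/20 - 6*1/20*7) = 939*(52 - 91 - 4*(-3/10) - 3/10*7) = 939*(52 - 91 + 6/5 - 21/10) = 939*(-399/10) = -374661/10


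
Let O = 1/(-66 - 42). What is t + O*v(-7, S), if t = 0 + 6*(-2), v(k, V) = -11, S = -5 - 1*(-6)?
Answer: -1285/108 ≈ -11.898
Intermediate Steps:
S = 1 (S = -5 + 6 = 1)
t = -12 (t = 0 - 12 = -12)
O = -1/108 (O = 1/(-108) = -1/108 ≈ -0.0092593)
t + O*v(-7, S) = -12 - 1/108*(-11) = -12 + 11/108 = -1285/108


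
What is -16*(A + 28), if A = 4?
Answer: -512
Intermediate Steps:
-16*(A + 28) = -16*(4 + 28) = -16*32 = -512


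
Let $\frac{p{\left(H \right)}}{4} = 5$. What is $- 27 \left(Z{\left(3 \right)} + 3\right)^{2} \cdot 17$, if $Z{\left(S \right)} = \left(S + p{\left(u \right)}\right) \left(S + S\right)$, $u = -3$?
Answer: $-9125379$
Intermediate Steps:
$p{\left(H \right)} = 20$ ($p{\left(H \right)} = 4 \cdot 5 = 20$)
$Z{\left(S \right)} = 2 S \left(20 + S\right)$ ($Z{\left(S \right)} = \left(S + 20\right) \left(S + S\right) = \left(20 + S\right) 2 S = 2 S \left(20 + S\right)$)
$- 27 \left(Z{\left(3 \right)} + 3\right)^{2} \cdot 17 = - 27 \left(2 \cdot 3 \left(20 + 3\right) + 3\right)^{2} \cdot 17 = - 27 \left(2 \cdot 3 \cdot 23 + 3\right)^{2} \cdot 17 = - 27 \left(138 + 3\right)^{2} \cdot 17 = - 27 \cdot 141^{2} \cdot 17 = \left(-27\right) 19881 \cdot 17 = \left(-536787\right) 17 = -9125379$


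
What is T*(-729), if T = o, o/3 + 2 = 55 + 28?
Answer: -177147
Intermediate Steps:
o = 243 (o = -6 + 3*(55 + 28) = -6 + 3*83 = -6 + 249 = 243)
T = 243
T*(-729) = 243*(-729) = -177147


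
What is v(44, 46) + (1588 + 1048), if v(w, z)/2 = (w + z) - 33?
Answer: 2750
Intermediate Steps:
v(w, z) = -66 + 2*w + 2*z (v(w, z) = 2*((w + z) - 33) = 2*(-33 + w + z) = -66 + 2*w + 2*z)
v(44, 46) + (1588 + 1048) = (-66 + 2*44 + 2*46) + (1588 + 1048) = (-66 + 88 + 92) + 2636 = 114 + 2636 = 2750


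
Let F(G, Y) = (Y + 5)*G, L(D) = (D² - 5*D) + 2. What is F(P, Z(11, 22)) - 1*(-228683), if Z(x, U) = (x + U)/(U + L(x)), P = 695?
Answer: 1394477/6 ≈ 2.3241e+5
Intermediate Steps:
L(D) = 2 + D² - 5*D
Z(x, U) = (U + x)/(2 + U + x² - 5*x) (Z(x, U) = (x + U)/(U + (2 + x² - 5*x)) = (U + x)/(2 + U + x² - 5*x))
F(G, Y) = G*(5 + Y) (F(G, Y) = (5 + Y)*G = G*(5 + Y))
F(P, Z(11, 22)) - 1*(-228683) = 695*(5 + (22 + 11)/(2 + 22 + 11² - 5*11)) - 1*(-228683) = 695*(5 + 33/(2 + 22 + 121 - 55)) + 228683 = 695*(5 + 33/90) + 228683 = 695*(5 + (1/90)*33) + 228683 = 695*(5 + 11/30) + 228683 = 695*(161/30) + 228683 = 22379/6 + 228683 = 1394477/6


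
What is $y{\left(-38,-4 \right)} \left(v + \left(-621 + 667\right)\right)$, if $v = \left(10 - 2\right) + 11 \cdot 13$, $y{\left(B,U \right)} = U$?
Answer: $-788$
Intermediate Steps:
$v = 151$ ($v = 8 + 143 = 151$)
$y{\left(-38,-4 \right)} \left(v + \left(-621 + 667\right)\right) = - 4 \left(151 + \left(-621 + 667\right)\right) = - 4 \left(151 + 46\right) = \left(-4\right) 197 = -788$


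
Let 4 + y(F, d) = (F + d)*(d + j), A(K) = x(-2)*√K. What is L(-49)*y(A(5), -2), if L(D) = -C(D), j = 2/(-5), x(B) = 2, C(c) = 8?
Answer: -32/5 + 192*√5/5 ≈ 79.465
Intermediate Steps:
j = -⅖ (j = 2*(-⅕) = -⅖ ≈ -0.40000)
A(K) = 2*√K
y(F, d) = -4 + (-⅖ + d)*(F + d) (y(F, d) = -4 + (F + d)*(d - ⅖) = -4 + (F + d)*(-⅖ + d) = -4 + (-⅖ + d)*(F + d))
L(D) = -8 (L(D) = -1*8 = -8)
L(-49)*y(A(5), -2) = -8*(-4 + (-2)² - 4*√5/5 - ⅖*(-2) + (2*√5)*(-2)) = -8*(-4 + 4 - 4*√5/5 + ⅘ - 4*√5) = -8*(⅘ - 24*√5/5) = -32/5 + 192*√5/5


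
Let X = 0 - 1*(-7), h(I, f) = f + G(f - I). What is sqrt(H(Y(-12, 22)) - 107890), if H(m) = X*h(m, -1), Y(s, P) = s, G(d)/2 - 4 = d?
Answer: I*sqrt(107687) ≈ 328.16*I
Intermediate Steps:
G(d) = 8 + 2*d
h(I, f) = 8 - 2*I + 3*f (h(I, f) = f + (8 + 2*(f - I)) = f + (8 + (-2*I + 2*f)) = f + (8 - 2*I + 2*f) = 8 - 2*I + 3*f)
X = 7 (X = 0 + 7 = 7)
H(m) = 35 - 14*m (H(m) = 7*(8 - 2*m + 3*(-1)) = 7*(8 - 2*m - 3) = 7*(5 - 2*m) = 35 - 14*m)
sqrt(H(Y(-12, 22)) - 107890) = sqrt((35 - 14*(-12)) - 107890) = sqrt((35 + 168) - 107890) = sqrt(203 - 107890) = sqrt(-107687) = I*sqrt(107687)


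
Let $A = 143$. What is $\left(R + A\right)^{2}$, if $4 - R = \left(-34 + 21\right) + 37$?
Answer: $15129$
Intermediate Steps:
$R = -20$ ($R = 4 - \left(\left(-34 + 21\right) + 37\right) = 4 - \left(-13 + 37\right) = 4 - 24 = -20$)
$\left(R + A\right)^{2} = \left(-20 + 143\right)^{2} = 123^{2} = 15129$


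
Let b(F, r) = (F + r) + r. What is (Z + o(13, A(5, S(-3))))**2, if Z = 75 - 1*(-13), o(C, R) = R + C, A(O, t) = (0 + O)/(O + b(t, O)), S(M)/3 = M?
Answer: 373321/36 ≈ 10370.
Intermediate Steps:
b(F, r) = F + 2*r
S(M) = 3*M
A(O, t) = O/(t + 3*O) (A(O, t) = (0 + O)/(O + (t + 2*O)) = O/(t + 3*O))
o(C, R) = C + R
Z = 88 (Z = 75 + 13 = 88)
(Z + o(13, A(5, S(-3))))**2 = (88 + (13 + 5/(3*(-3) + 3*5)))**2 = (88 + (13 + 5/(-9 + 15)))**2 = (88 + (13 + 5/6))**2 = (88 + 83/6)**2 = (611/6)**2 = 373321/36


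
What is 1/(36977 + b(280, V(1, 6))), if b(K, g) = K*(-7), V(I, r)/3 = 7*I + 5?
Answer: 1/35017 ≈ 2.8558e-5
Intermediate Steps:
V(I, r) = 15 + 21*I (V(I, r) = 3*(7*I + 5) = 3*(5 + 7*I) = 15 + 21*I)
b(K, g) = -7*K
1/(36977 + b(280, V(1, 6))) = 1/(36977 - 7*280) = 1/(36977 - 1960) = 1/35017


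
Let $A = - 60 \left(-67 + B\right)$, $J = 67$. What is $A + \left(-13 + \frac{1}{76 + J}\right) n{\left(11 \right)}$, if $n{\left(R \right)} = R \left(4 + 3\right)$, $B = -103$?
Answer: $\frac{119594}{13} \approx 9199.5$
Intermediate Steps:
$n{\left(R \right)} = 7 R$ ($n{\left(R \right)} = R 7 = 7 R$)
$A = 10200$ ($A = - 60 \left(-67 - 103\right) = \left(-60\right) \left(-170\right) = 10200$)
$A + \left(-13 + \frac{1}{76 + J}\right) n{\left(11 \right)} = 10200 + \left(-13 + \frac{1}{76 + 67}\right) 7 \cdot 11 = 10200 + \left(-13 + \frac{1}{143}\right) 77 = 10200 - \frac{13006}{13} = \frac{119594}{13}$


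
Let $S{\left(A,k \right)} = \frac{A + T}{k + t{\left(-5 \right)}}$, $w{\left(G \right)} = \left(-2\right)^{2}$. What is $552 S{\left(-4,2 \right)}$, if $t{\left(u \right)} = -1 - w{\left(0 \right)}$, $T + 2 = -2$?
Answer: $1472$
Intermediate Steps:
$T = -4$ ($T = -2 - 2 = -4$)
$w{\left(G \right)} = 4$
$t{\left(u \right)} = -5$ ($t{\left(u \right)} = -1 - 4 = -5$)
$S{\left(A,k \right)} = \frac{-4 + A}{-5 + k}$ ($S{\left(A,k \right)} = \frac{A - 4}{k - 5} = \frac{-4 + A}{-5 + k}$)
$552 S{\left(-4,2 \right)} = 552 \frac{-4 - 4}{-5 + 2} = 552 \frac{1}{-3} \left(-8\right) = 552 \left(\left(- \frac{1}{3}\right) \left(-8\right)\right) = 552 \cdot \frac{8}{3} = 1472$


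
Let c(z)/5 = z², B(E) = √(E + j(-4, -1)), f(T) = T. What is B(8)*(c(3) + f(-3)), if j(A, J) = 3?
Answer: 42*√11 ≈ 139.30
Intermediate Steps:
B(E) = √(3 + E) (B(E) = √(E + 3) = √(3 + E))
c(z) = 5*z²
B(8)*(c(3) + f(-3)) = √(3 + 8)*(5*3² - 3) = √11*(5*9 - 3) = √11*(45 - 3) = √11*42 = 42*√11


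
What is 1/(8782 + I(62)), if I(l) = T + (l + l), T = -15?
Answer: 1/8891 ≈ 0.00011247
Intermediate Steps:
I(l) = -15 + 2*l (I(l) = -15 + (l + l) = -15 + 2*l)
1/(8782 + I(62)) = 1/(8782 + (-15 + 2*62)) = 1/(8782 + (-15 + 124)) = 1/(8782 + 109) = 1/8891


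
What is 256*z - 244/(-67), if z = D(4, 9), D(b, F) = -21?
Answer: -359948/67 ≈ -5372.4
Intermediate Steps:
z = -21
256*z - 244/(-67) = 256*(-21) - 244/(-67) = -5376 - 244*(-1/67) = -5376 + 244/67 = -359948/67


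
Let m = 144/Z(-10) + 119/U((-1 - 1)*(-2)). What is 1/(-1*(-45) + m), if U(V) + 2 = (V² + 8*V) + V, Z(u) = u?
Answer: 50/1649 ≈ 0.030321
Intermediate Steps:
U(V) = -2 + V² + 9*V (U(V) = -2 + ((V² + 8*V) + V) = -2 + (V² + 9*V) = -2 + V² + 9*V)
m = -601/50 (m = 144/(-10) + 119/(-2 + ((-1 - 1)*(-2))² + 9*((-1 - 1)*(-2))) = 144*(-⅒) + 119/(-2 + (-2*(-2))² + 9*(-2*(-2))) = -72/5 + 119/(-2 + 4² + 9*4) = -72/5 + 119/(-2 + 16 + 36) = -72/5 + 119/50 = -601/50 ≈ -12.020)
1/(-1*(-45) + m) = 1/(-1*(-45) - 601/50) = 1/(45 - 601/50) = 1/(1649/50) = 50/1649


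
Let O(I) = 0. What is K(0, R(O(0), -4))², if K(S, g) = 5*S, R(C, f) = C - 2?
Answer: 0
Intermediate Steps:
R(C, f) = -2 + C
K(0, R(O(0), -4))² = (5*0)² = 0² = 0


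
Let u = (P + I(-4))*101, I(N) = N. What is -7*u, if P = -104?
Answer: 76356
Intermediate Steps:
u = -10908 (u = (-104 - 4)*101 = -108*101 = -10908)
-7*u = -7*(-10908) = 76356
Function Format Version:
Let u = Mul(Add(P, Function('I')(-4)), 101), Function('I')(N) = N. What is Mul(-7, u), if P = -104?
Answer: 76356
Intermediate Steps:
u = -10908 (u = Mul(Add(-104, -4), 101) = Mul(-108, 101) = -10908)
Mul(-7, u) = Mul(-7, -10908) = 76356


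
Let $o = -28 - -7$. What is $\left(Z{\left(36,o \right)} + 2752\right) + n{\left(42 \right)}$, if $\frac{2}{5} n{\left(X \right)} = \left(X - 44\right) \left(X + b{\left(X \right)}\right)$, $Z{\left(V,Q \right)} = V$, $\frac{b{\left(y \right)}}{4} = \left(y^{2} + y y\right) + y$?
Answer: $-68822$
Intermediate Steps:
$o = -21$ ($o = -28 + 7 = -21$)
$b{\left(y \right)} = 4 y + 8 y^{2}$ ($b{\left(y \right)} = 4 \left(\left(y^{2} + y y\right) + y\right) = 4 \left(\left(y^{2} + y^{2}\right) + y\right) = 4 \left(2 y^{2} + y\right) = 4 \left(y + 2 y^{2}\right) = 4 y + 8 y^{2}$)
$n{\left(X \right)} = \frac{5 \left(-44 + X\right) \left(X + 4 X \left(1 + 2 X\right)\right)}{2}$ ($n{\left(X \right)} = \frac{5 \left(X - 44\right) \left(X + 4 X \left(1 + 2 X\right)\right)}{2} = \frac{5 \left(-44 + X\right) \left(X + 4 X \left(1 + 2 X\right)\right)}{2}$)
$\left(Z{\left(36,o \right)} + 2752\right) + n{\left(42 \right)} = \left(36 + 2752\right) + \frac{5}{2} \cdot 42 \left(-220 - 14574 + 8 \cdot 42^{2}\right) = 2788 + \frac{5}{2} \cdot 42 \left(-220 - 14574 + 8 \cdot 1764\right) = 2788 + \frac{5}{2} \cdot 42 \left(-220 - 14574 + 14112\right) = 2788 + \frac{5}{2} \cdot 42 \left(-682\right) = 2788 - 71610 = -68822$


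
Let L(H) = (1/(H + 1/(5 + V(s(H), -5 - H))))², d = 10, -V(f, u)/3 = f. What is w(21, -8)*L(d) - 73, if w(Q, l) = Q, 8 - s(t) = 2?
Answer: -403748/5547 ≈ -72.787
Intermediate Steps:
s(t) = 6 (s(t) = 8 - 1*2 = 8 - 2 = 6)
V(f, u) = -3*f
L(H) = (-1/13 + H)⁻² (L(H) = (1/(H + 1/(5 - 3*6)))² = (1/(H + 1/(5 - 18)))² = (1/(H + 1/(-13)))² = (1/(H - 1/13))² = (1/(-1/13 + H))² = (-1/13 + H)⁻²)
w(21, -8)*L(d) - 73 = 21*(169/(-1 + 13*10)²) - 73 = 21*(169/(-1 + 130)²) - 73 = 21*(169/129²) - 73 = 21*(169*(1/16641)) - 73 = 21*(169/16641) - 73 = 1183/5547 - 73 = -403748/5547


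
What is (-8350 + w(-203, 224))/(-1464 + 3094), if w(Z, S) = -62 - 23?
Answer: -1687/326 ≈ -5.1748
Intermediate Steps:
w(Z, S) = -85
(-8350 + w(-203, 224))/(-1464 + 3094) = (-8350 - 85)/(-1464 + 3094) = -8435/1630 = -8435*1/1630 = -1687/326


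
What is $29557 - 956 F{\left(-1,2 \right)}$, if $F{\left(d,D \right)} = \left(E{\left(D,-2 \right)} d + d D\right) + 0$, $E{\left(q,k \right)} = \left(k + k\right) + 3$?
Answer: $30513$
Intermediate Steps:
$E{\left(q,k \right)} = 3 + 2 k$ ($E{\left(q,k \right)} = 2 k + 3 = 3 + 2 k$)
$F{\left(d,D \right)} = - d + D d$ ($F{\left(d,D \right)} = \left(\left(3 + 2 \left(-2\right)\right) d + d D\right) + 0 = \left(\left(3 - 4\right) d + D d\right) + 0 = \left(- d + D d\right) + 0 = - d + D d$)
$29557 - 956 F{\left(-1,2 \right)} = 29557 - 956 \left(- (-1 + 2)\right) = 29557 - 956 \left(\left(-1\right) 1\right) = 29557 - -956 = 29557 + 956 = 30513$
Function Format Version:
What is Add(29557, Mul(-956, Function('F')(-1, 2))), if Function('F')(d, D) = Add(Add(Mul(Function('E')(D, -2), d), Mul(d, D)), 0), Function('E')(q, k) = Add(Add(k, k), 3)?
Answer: 30513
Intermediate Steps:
Function('E')(q, k) = Add(3, Mul(2, k)) (Function('E')(q, k) = Add(Mul(2, k), 3) = Add(3, Mul(2, k)))
Function('F')(d, D) = Add(Mul(-1, d), Mul(D, d)) (Function('F')(d, D) = Add(Add(Mul(Add(3, Mul(2, -2)), d), Mul(d, D)), 0) = Add(Add(Mul(Add(3, -4), d), Mul(D, d)), 0) = Add(Add(Mul(-1, d), Mul(D, d)), 0) = Add(Mul(-1, d), Mul(D, d)))
Add(29557, Mul(-956, Function('F')(-1, 2))) = Add(29557, Mul(-956, Mul(-1, Add(-1, 2)))) = Add(29557, Mul(-956, Mul(-1, 1))) = Add(29557, Mul(-956, -1)) = Add(29557, 956) = 30513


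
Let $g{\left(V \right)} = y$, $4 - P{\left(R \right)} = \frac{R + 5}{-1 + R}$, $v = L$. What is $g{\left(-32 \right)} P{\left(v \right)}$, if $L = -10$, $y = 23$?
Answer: $\frac{897}{11} \approx 81.545$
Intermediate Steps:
$v = -10$
$P{\left(R \right)} = 4 - \frac{5 + R}{-1 + R}$ ($P{\left(R \right)} = 4 - \frac{R + 5}{-1 + R} = 4 - \frac{5 + R}{-1 + R}$)
$g{\left(V \right)} = 23$
$g{\left(-32 \right)} P{\left(v \right)} = 23 \frac{3 \left(-3 - 10\right)}{-1 - 10} = 23 \cdot 3 \frac{1}{-11} \left(-13\right) = 23 \cdot 3 \left(- \frac{1}{11}\right) \left(-13\right) = 23 \cdot \frac{39}{11} = \frac{897}{11}$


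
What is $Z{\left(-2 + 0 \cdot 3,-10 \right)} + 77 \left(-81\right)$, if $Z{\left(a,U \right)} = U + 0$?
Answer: $-6247$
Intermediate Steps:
$Z{\left(a,U \right)} = U$
$Z{\left(-2 + 0 \cdot 3,-10 \right)} + 77 \left(-81\right) = -10 + 77 \left(-81\right) = -10 - 6237 = -6247$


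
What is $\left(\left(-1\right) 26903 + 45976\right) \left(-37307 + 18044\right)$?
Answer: $-367403199$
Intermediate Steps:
$\left(\left(-1\right) 26903 + 45976\right) \left(-37307 + 18044\right) = \left(-26903 + 45976\right) \left(-19263\right) = 19073 \left(-19263\right) = -367403199$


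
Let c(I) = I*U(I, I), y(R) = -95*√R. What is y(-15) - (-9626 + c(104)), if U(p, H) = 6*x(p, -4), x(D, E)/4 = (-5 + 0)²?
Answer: -52774 - 95*I*√15 ≈ -52774.0 - 367.93*I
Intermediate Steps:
x(D, E) = 100 (x(D, E) = 4*(-5 + 0)² = 4*(-5)² = 4*25 = 100)
U(p, H) = 600 (U(p, H) = 6*100 = 600)
c(I) = 600*I (c(I) = I*600 = 600*I)
y(-15) - (-9626 + c(104)) = -95*I*√15 - (-9626 + 600*104) = -95*I*√15 - (-9626 + 62400) = -95*I*√15 - 1*52774 = -95*I*√15 - 52774 = -52774 - 95*I*√15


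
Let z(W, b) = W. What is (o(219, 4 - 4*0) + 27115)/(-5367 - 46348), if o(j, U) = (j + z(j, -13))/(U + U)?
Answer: -108679/206860 ≈ -0.52537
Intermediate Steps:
o(j, U) = j/U (o(j, U) = (j + j)/(U + U) = (2*j)/((2*U)) = (2*j)*(1/(2*U)) = j/U)
(o(219, 4 - 4*0) + 27115)/(-5367 - 46348) = (219/(4 - 4*0) + 27115)/(-5367 - 46348) = (219/(4 + 0) + 27115)/(-51715) = (219/4 + 27115)*(-1/51715) = (108679/4)*(-1/51715) = -108679/206860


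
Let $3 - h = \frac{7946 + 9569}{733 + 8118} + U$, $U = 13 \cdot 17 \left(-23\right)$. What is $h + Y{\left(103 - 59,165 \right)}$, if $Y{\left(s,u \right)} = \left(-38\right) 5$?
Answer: $\frac{43316981}{8851} \approx 4894.0$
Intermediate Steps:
$U = -5083$ ($U = 221 \left(-23\right) = -5083$)
$Y{\left(s,u \right)} = -190$
$h = \frac{44998671}{8851}$ ($h = 3 - \left(\frac{7946 + 9569}{733 + 8118} - 5083\right) = 3 - \left(\frac{17515}{8851} - 5083\right) = 3 - - \frac{44972118}{8851} = 3 + \frac{44972118}{8851} = \frac{44998671}{8851} \approx 5084.0$)
$h + Y{\left(103 - 59,165 \right)} = \frac{44998671}{8851} - 190 = \frac{43316981}{8851}$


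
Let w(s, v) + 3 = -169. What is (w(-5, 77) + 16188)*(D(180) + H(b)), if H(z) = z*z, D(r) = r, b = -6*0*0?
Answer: 2882880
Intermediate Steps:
b = 0 (b = 0*0 = 0)
w(s, v) = -172 (w(s, v) = -3 - 169 = -172)
H(z) = z²
(w(-5, 77) + 16188)*(D(180) + H(b)) = (-172 + 16188)*(180 + 0²) = 16016*(180 + 0) = 16016*180 = 2882880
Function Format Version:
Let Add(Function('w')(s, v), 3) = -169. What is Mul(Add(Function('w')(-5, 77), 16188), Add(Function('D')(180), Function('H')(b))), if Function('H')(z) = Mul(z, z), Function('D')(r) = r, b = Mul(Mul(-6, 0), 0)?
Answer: 2882880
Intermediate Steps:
b = 0 (b = Mul(0, 0) = 0)
Function('w')(s, v) = -172 (Function('w')(s, v) = Add(-3, -169) = -172)
Function('H')(z) = Pow(z, 2)
Mul(Add(Function('w')(-5, 77), 16188), Add(Function('D')(180), Function('H')(b))) = Mul(Add(-172, 16188), Add(180, Pow(0, 2))) = Mul(16016, Add(180, 0)) = Mul(16016, 180) = 2882880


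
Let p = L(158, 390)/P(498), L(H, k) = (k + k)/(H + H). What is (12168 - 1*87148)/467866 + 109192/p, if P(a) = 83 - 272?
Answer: -5527415653814/661115 ≈ -8.3607e+6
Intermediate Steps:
P(a) = -189
L(H, k) = k/H (L(H, k) = (2*k)/((2*H)) = (2*k)*(1/(2*H)) = k/H)
p = -65/4977 (p = (390/158)/(-189) = (390*(1/158))*(-1/189) = (195/79)*(-1/189) = -65/4977 ≈ -0.013060)
(12168 - 1*87148)/467866 + 109192/p = (12168 - 1*87148)/467866 + 109192/(-65/4977) = (12168 - 87148)*(1/467866) + 109192*(-4977/65) = -74980*1/467866 - 543448584/65 = -1630/10171 - 543448584/65 = -5527415653814/661115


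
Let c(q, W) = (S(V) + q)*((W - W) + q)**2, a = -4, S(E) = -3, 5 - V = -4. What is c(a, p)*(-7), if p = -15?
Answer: 784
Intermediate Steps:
V = 9 (V = 5 - 1*(-4) = 5 + 4 = 9)
c(q, W) = q**2*(-3 + q) (c(q, W) = (-3 + q)*((W - W) + q)**2 = (-3 + q)*(0 + q)**2 = (-3 + q)*q**2 = q**2*(-3 + q))
c(a, p)*(-7) = ((-4)**2*(-3 - 4))*(-7) = (16*(-7))*(-7) = -112*(-7) = 784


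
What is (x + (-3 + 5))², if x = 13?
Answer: 225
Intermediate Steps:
(x + (-3 + 5))² = (13 + (-3 + 5))² = (13 + 2)² = 15² = 225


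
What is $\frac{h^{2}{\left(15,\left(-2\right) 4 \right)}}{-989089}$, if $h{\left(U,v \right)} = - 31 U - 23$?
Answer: $- \frac{238144}{989089} \approx -0.24077$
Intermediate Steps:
$h{\left(U,v \right)} = -23 - 31 U$
$\frac{h^{2}{\left(15,\left(-2\right) 4 \right)}}{-989089} = \frac{\left(-23 - 465\right)^{2}}{-989089} = \left(-23 - 465\right)^{2} \left(- \frac{1}{989089}\right) = \left(-488\right)^{2} \left(- \frac{1}{989089}\right) = 238144 \left(- \frac{1}{989089}\right) = - \frac{238144}{989089}$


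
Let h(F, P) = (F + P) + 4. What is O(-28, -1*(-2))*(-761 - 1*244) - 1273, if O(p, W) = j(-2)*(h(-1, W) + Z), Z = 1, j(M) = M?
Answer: 10787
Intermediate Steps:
h(F, P) = 4 + F + P
O(p, W) = -8 - 2*W (O(p, W) = -2*((4 - 1 + W) + 1) = -2*((3 + W) + 1) = -2*(4 + W) = -8 - 2*W)
O(-28, -1*(-2))*(-761 - 1*244) - 1273 = (-8 - (-2)*(-2))*(-761 - 1*244) - 1273 = (-8 - 2*2)*(-761 - 244) - 1273 = (-8 - 4)*(-1005) - 1273 = -12*(-1005) - 1273 = 12060 - 1273 = 10787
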